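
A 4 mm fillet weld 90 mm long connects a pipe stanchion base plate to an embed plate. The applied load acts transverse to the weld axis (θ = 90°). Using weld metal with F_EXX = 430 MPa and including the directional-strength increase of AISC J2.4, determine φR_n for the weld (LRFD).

φR_n ≈ 73.9 kN

t_e = 0.707 × 4 = 2.828 mm; A_we = 2.828 × 90 = 254.5 mm².
Directional factor: 1.0 + 0.5 sin^1.5(90°) = 1.5.
F_nw = 0.6 × 430 × 1.5 = 387 MPa.
φR_n = 0.75 × 387 × 254.5 × 10⁻³ = 73.87 kN.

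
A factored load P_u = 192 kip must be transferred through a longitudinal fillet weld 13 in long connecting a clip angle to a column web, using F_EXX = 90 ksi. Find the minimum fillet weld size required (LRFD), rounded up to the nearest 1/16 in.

w = 9/16 in

Total weld length L = 13 in.
Required throat t_e = P_u / (φ × 0.6 F_EXX × L) = 192 / (0.75 × 0.6 × 90 × 13) = 0.3647 in.
Required leg w = t_e / 0.707 = 0.5158 in → use 9/16 in.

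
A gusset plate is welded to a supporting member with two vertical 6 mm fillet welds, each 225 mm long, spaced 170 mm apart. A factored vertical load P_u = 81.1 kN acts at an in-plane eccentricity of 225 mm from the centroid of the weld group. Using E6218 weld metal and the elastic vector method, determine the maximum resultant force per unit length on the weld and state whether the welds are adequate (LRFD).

f_max ≈ 625 N/mm; adequate

E62XX → F_EXX = 620 MPa.
Total weld length L_w = 450 mm. Treat welds as unit-width lines.
Polar moment about centroid: J = 2[d³/12 + d(b/2)²] = 2[225³/12 + 225×85²] = 5150000 mm³.
Direct shear f_v = P/L_w = 81.1×10³ / 450 = 180.2 N/mm (vertical).
Torsion M = P·e = 81.1×10³ × 225 = 18248000 N·mm.
Critical point at (x, y) = (85, 112.5) from centroid. f_tx = M·y/J = 398.6 N/mm; f_ty = M·x/J = 301.2 N/mm.
Resultant f_max = √[f_tx² + (f_v + f_ty)²] = √[398.6² + (180.2 + 301.2)²] = 625 N/mm.
Capacity per unit length: φr_n = 0.75 × 0.6 × 620 × (0.707 × 6) = 1184 N/mm.
625 ≤ 1184 → adequate.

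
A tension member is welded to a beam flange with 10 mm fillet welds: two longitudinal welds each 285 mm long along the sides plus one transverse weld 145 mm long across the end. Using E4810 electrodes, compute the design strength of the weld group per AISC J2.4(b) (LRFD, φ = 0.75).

E48XX → F_EXX = 480 MPa.
t_e = 0.707 × 10 = 7.07 mm.
R_nwl = 0.6 × 480 × 7.07 × 570 × 10⁻³ = 1161 kN (longitudinal, 2 welds).
R_nwt = 0.6 × 480 × 7.07 × 145 × 10⁻³ = 295.2 kN (transverse, base value).
(i) R_nwl + R_nwt = 1456 kN; (ii) 0.85 R_nwl + 1.5 R_nwt = 1429 kN.
R_n = max = 1456 kN [governs: (i)]; φR_n = 1092 kN.

φR_n ≈ 1090 kN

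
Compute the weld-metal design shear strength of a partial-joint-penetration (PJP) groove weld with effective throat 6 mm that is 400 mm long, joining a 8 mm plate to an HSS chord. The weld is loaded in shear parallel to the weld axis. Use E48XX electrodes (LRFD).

φR_n ≈ 518 kN

E48XX → F_EXX = 480 MPa.
Effective throat (given) t_e = 6 mm.
A_we = 6 × 400 = 2400 mm².
F_nw = 0.6 F_EXX = 288 MPa.
φR_n = 0.75 × 288 × 2400 × 10⁻³ = 518.4 kN.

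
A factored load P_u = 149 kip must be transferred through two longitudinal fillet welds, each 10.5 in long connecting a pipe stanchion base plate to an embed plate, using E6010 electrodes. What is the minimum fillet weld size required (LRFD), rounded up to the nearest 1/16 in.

E60XX → F_EXX = 60 ksi.
Total weld length L = 21 in.
Required throat t_e = P_u / (φ × 0.6 F_EXX × L) = 149 / (0.75 × 0.6 × 60 × 21) = 0.2628 in.
Required leg w = t_e / 0.707 = 0.3717 in → use 3/8 in.

w = 3/8 in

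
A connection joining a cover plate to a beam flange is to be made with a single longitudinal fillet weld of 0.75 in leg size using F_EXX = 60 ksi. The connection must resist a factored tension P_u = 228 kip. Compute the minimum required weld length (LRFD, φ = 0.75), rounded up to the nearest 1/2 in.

L = 16 in

Throat t_e = 0.707 × 0.75 = 0.5302 in.
φr_n = 0.75 × 0.6 × 60 × 0.5302 = 14.32 kip/in.
L_req = P_u / φr_n = 228 / 14.32 = 15.93 in total.
Round up → use L = 16 in.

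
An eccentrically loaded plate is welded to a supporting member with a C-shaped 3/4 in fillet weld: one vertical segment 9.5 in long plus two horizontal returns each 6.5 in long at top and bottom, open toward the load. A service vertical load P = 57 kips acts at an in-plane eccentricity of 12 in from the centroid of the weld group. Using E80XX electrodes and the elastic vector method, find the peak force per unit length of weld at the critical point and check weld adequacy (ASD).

f_max ≈ 11.6 kip/in; adequate

E80XX → F_EXX = 80 ksi.
Total weld length L_w = 22.5 in. Treat welds as unit-width lines.
Centroid: x̄ = 2×6.5×3.25 / 22.5 = 1.878 in from the vertical weld.
Polar moment about centroid: J = I_x + I_y = [9.5³/12 + 2×6.5×4.75²] + [9.5×1.878² + 2(6.5³/12 + 6.5×1.372²)] = 468.5 in³.
Direct shear f_v = P/L_w = 57 / 22.5 = 2.533 kip/in (vertical).
Torsion M = P·e = 57 × 12 = 684 kip·in.
Critical point at (x, y) = (4.622, 4.75) from centroid. f_tx = M·y/J = 6.935 kip/in; f_ty = M·x/J = 6.748 kip/in.
Resultant f_max = √[f_tx² + (f_v + f_ty)²] = √[6.935² + (2.533 + 6.748)²] = 11.59 kip/in.
Capacity per unit length: r_n/Ω = (1/2.0) × 0.6 × 80 × (0.707 × 0.75) = 12.73 kip/in.
11.59 ≤ 12.73 → adequate.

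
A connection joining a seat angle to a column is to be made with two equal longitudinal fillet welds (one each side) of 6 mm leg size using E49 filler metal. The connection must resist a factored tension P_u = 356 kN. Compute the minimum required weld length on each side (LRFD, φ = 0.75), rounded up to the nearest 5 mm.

E49XX → F_EXX = 490 MPa.
Throat t_e = 0.707 × 6 = 4.242 mm.
φr_n = 0.75 × 0.6 × 490 × 4.242 × 10⁻³ = 0.9354 kN/mm.
L_req = P_u / φr_n = 356 / 0.9354 = 380.6 mm total.
Per side: 380.6 / 2 = 190.3 mm.
Round up → use L = 195 mm on each side.

L = 195 mm on each side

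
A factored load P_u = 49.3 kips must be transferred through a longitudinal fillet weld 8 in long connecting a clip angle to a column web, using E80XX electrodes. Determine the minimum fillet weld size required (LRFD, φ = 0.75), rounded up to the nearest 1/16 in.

E80XX → F_EXX = 80 ksi.
Total weld length L = 8 in.
Required throat t_e = P_u / (φ × 0.6 F_EXX × L) = 49.3 / (0.75 × 0.6 × 80 × 8) = 0.1712 in.
Required leg w = t_e / 0.707 = 0.2421 in → use 1/4 in.

w = 1/4 in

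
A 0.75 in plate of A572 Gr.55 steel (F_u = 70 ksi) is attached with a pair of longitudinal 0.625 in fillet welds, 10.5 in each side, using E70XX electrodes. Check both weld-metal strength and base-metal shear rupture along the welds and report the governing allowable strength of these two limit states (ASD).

R_n/Ω ≈ 195 kip (weld metal governs)

E70XX → F_EXX = 70 ksi.
t_e = 0.707 × 0.625 = 0.4419 in; L = 21 in.
Weld metal: R_n/Ω = (1/2.0) × 0.6 × 70 × 0.4419 × 21 = 194.9 kip.
Base metal (shear rupture): R_n/Ω = (1/2.0) × 0.6 × 70 × 0.75 × 21 = 330.8 kip.
Governing: weld metal.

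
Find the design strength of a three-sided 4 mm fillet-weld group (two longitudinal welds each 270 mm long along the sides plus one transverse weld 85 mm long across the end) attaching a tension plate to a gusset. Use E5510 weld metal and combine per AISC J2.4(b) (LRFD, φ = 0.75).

φR_n ≈ 437 kN

E55XX → F_EXX = 550 MPa.
t_e = 0.707 × 4 = 2.828 mm.
R_nwl = 0.6 × 550 × 2.828 × 540 × 10⁻³ = 503.9 kN (longitudinal, 2 welds).
R_nwt = 0.6 × 550 × 2.828 × 85 × 10⁻³ = 79.33 kN (transverse, base value).
(i) R_nwl + R_nwt = 583.3 kN; (ii) 0.85 R_nwl + 1.5 R_nwt = 547.3 kN.
R_n = max = 583.3 kN [governs: (i)]; φR_n = 437.5 kN.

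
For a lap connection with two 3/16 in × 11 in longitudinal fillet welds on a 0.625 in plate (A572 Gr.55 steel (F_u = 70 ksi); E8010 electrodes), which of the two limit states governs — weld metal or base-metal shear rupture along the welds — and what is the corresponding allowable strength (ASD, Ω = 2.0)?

R_n/Ω ≈ 70 kips (weld metal governs)

E80XX → F_EXX = 80 ksi.
t_e = 0.707 × 0.1875 = 0.1326 in; L = 22 in.
Weld metal: R_n/Ω = (1/2.0) × 0.6 × 80 × 0.1326 × 22 = 69.99 kips.
Base metal (shear rupture): R_n/Ω = (1/2.0) × 0.6 × 70 × 0.625 × 22 = 288.8 kips.
Governing: weld metal.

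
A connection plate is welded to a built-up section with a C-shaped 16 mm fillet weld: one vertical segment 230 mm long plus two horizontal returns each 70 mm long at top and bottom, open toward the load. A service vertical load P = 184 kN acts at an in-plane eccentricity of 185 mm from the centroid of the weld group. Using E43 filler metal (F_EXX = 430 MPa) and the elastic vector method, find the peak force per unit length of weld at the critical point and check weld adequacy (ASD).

Total weld length L_w = 370 mm. Treat welds as unit-width lines.
Centroid: x̄ = 2×70×35 / 370 = 13.24 mm from the vertical weld.
Polar moment about centroid: J = I_x + I_y = [230³/12 + 2×70×115²] + [230×13.24² + 2(70³/12 + 70×21.76²)] = 3029000 mm³.
Direct shear f_v = P/L_w = 184×10³ / 370 = 497.3 N/mm (vertical).
Torsion M = P·e = 184×10³ × 185 = 34040000 N·mm.
Critical point at (x, y) = (56.76, 115) from centroid. f_tx = M·y/J = 1292 N/mm; f_ty = M·x/J = 637.8 N/mm.
Resultant f_max = √[f_tx² + (f_v + f_ty)²] = √[1292² + (497.3 + 637.8)²] = 1720 N/mm.
Capacity per unit length: r_n/Ω = (1/2.0) × 0.6 × 430 × (0.707 × 16) = 1459 N/mm.
1720 > 1459 → NOT adequate.

f_max ≈ 1720 N/mm; NOT adequate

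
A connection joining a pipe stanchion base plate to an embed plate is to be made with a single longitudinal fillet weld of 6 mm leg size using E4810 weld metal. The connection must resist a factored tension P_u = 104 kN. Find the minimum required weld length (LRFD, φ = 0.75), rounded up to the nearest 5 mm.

E48XX → F_EXX = 480 MPa.
Throat t_e = 0.707 × 6 = 4.242 mm.
φr_n = 0.75 × 0.6 × 480 × 4.242 × 10⁻³ = 0.9163 kN/mm.
L_req = P_u / φr_n = 104 / 0.9163 = 113.5 mm total.
Round up → use L = 115 mm.

L = 115 mm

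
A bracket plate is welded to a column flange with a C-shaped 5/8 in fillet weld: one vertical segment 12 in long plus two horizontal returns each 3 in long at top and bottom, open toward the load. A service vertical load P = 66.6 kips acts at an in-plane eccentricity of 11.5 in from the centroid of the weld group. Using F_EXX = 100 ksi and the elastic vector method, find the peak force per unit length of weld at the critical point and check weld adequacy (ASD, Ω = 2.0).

f_max ≈ 15.1 kip/in; NOT adequate

Total weld length L_w = 18 in. Treat welds as unit-width lines.
Centroid: x̄ = 2×3×1.5 / 18 = 0.5 in from the vertical weld.
Polar moment about centroid: J = I_x + I_y = [12³/12 + 2×3×6²] + [12×0.5² + 2(3³/12 + 3×1²)] = 373.5 in³.
Direct shear f_v = P/L_w = 66.6 / 18 = 3.7 kip/in (vertical).
Torsion M = P·e = 66.6 × 11.5 = 765.9 kip·in.
Critical point at (x, y) = (2.5, 6) from centroid. f_tx = M·y/J = 12.3 kip/in; f_ty = M·x/J = 5.127 kip/in.
Resultant f_max = √[f_tx² + (f_v + f_ty)²] = √[12.3² + (3.7 + 5.127)²] = 15.14 kip/in.
Capacity per unit length: r_n/Ω = (1/2.0) × 0.6 × 100 × (0.707 × 0.625) = 13.26 kip/in.
15.14 > 13.26 → NOT adequate.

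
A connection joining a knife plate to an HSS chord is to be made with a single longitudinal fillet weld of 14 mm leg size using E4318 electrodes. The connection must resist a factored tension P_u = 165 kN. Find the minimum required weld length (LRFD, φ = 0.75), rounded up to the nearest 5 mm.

E43XX → F_EXX = 430 MPa.
Throat t_e = 0.707 × 14 = 9.898 mm.
φr_n = 0.75 × 0.6 × 430 × 9.898 × 10⁻³ = 1.915 kN/mm.
L_req = P_u / φr_n = 165 / 1.915 = 86.15 mm total.
Round up → use L = 90 mm.

L = 90 mm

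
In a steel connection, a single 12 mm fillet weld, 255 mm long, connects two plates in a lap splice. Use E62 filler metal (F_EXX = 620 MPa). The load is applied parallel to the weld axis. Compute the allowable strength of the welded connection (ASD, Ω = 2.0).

R_n/Ω ≈ 402 kN

Effective throat t_e = 0.707 × 12 = 8.484 mm.
Total length L = 255 mm; A_we = 8.484 × 255 = 2163 mm².
F_nw = 0.6 F_EXX = 0.6 × 620 = 372 MPa.
R_n = 372 × 2163 × 10⁻³ = 804.8 kN; R_n/Ω = 804.8/2.0 = 402.4 kN.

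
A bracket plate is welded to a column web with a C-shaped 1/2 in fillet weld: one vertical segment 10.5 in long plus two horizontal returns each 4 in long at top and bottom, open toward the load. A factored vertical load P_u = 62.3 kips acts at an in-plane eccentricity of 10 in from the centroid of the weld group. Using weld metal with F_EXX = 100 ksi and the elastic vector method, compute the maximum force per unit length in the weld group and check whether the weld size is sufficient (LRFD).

Total weld length L_w = 18.5 in. Treat welds as unit-width lines.
Centroid: x̄ = 2×4×2 / 18.5 = 0.8649 in from the vertical weld.
Polar moment about centroid: J = I_x + I_y = [10.5³/12 + 2×4×5.25²] + [10.5×0.8649² + 2(4³/12 + 4×1.135²)] = 345.8 in³.
Direct shear f_v = P/L_w = 62.3 / 18.5 = 3.368 kip/in (vertical).
Torsion M = P·e = 62.3 × 10 = 623 kip·in.
Critical point at (x, y) = (3.135, 5.25) from centroid. f_tx = M·y/J = 9.459 kip/in; f_ty = M·x/J = 5.648 kip/in.
Resultant f_max = √[f_tx² + (f_v + f_ty)²] = √[9.459² + (3.368 + 5.648)²] = 13.07 kip/in.
Capacity per unit length: φr_n = 0.75 × 0.6 × 100 × (0.707 × 0.5) = 15.91 kip/in.
13.07 ≤ 15.91 → adequate.

f_max ≈ 13.1 kip/in; adequate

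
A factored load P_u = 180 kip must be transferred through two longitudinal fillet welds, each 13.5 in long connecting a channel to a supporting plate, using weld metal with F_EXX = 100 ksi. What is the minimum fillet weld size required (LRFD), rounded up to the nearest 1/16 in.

w = 1/4 in

Total weld length L = 27 in.
Required throat t_e = P_u / (φ × 0.6 F_EXX × L) = 180 / (0.75 × 0.6 × 100 × 27) = 0.1481 in.
Required leg w = t_e / 0.707 = 0.2095 in → use 1/4 in.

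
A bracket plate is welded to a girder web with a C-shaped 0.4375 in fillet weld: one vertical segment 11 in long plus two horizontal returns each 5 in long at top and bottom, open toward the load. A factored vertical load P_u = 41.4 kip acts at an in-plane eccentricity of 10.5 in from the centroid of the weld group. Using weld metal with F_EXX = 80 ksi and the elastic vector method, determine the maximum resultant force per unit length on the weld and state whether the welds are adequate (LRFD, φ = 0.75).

f_max ≈ 7.53 kip/in; adequate

Total weld length L_w = 21 in. Treat welds as unit-width lines.
Centroid: x̄ = 2×5×2.5 / 21 = 1.19 in from the vertical weld.
Polar moment about centroid: J = I_x + I_y = [11³/12 + 2×5×5.5²] + [11×1.19² + 2(5³/12 + 5×1.31²)] = 467 in³.
Direct shear f_v = P/L_w = 41.4 / 21 = 1.971 kip/in (vertical).
Torsion M = P·e = 41.4 × 10.5 = 434.7 kip·in.
Critical point at (x, y) = (3.81, 5.5) from centroid. f_tx = M·y/J = 5.12 kip/in; f_ty = M·x/J = 3.546 kip/in.
Resultant f_max = √[f_tx² + (f_v + f_ty)²] = √[5.12² + (1.971 + 3.546)²] = 7.527 kip/in.
Capacity per unit length: φr_n = 0.75 × 0.6 × 80 × (0.707 × 0.4375) = 11.14 kip/in.
7.527 ≤ 11.14 → adequate.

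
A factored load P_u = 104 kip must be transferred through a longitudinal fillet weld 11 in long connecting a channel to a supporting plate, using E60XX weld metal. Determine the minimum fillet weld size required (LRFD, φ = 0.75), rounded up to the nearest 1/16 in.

w = 1/2 in

E60XX → F_EXX = 60 ksi.
Total weld length L = 11 in.
Required throat t_e = P_u / (φ × 0.6 F_EXX × L) = 104 / (0.75 × 0.6 × 60 × 11) = 0.3502 in.
Required leg w = t_e / 0.707 = 0.4953 in → use 1/2 in.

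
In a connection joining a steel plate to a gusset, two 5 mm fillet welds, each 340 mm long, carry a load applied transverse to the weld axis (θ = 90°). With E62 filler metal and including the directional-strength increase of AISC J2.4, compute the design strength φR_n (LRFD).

E62XX → F_EXX = 620 MPa.
t_e = 0.707 × 5 = 3.535 mm; A_we = 3.535 × 680 = 2404 mm².
Directional factor: 1.0 + 0.5 sin^1.5(90°) = 1.5.
F_nw = 0.6 × 620 × 1.5 = 558 MPa.
φR_n = 0.75 × 558 × 2404 × 10⁻³ = 1006 kN.

φR_n ≈ 1010 kN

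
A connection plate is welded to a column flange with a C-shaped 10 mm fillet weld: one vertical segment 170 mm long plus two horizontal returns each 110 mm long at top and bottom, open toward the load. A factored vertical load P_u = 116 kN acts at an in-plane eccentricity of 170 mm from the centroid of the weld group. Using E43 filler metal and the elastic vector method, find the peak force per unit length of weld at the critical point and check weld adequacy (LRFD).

E43XX → F_EXX = 430 MPa.
Total weld length L_w = 390 mm. Treat welds as unit-width lines.
Centroid: x̄ = 2×110×55 / 390 = 31.03 mm from the vertical weld.
Polar moment about centroid: J = I_x + I_y = [170³/12 + 2×110×85²] + [170×31.03² + 2(110³/12 + 110×23.97²)] = 2511000 mm³.
Direct shear f_v = P/L_w = 116×10³ / 390 = 297.4 N/mm (vertical).
Torsion M = P·e = 116×10³ × 170 = 19720000 N·mm.
Critical point at (x, y) = (78.97, 85) from centroid. f_tx = M·y/J = 667.6 N/mm; f_ty = M·x/J = 620.3 N/mm.
Resultant f_max = √[f_tx² + (f_v + f_ty)²] = √[667.6² + (297.4 + 620.3)²] = 1135 N/mm.
Capacity per unit length: φr_n = 0.75 × 0.6 × 430 × (0.707 × 10) = 1368 N/mm.
1135 ≤ 1368 → adequate.

f_max ≈ 1130 N/mm; adequate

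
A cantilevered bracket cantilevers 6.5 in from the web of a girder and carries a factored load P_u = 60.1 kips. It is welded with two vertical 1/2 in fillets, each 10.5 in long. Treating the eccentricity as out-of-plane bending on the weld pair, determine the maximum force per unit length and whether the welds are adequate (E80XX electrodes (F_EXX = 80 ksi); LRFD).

L_w = 2 × 10.5 = 21 in; section modulus (unit throat) S = 2 × L²/6 = 36.75 in².
Direct shear f_v = P/L_w = 60.1/21 = 2.862 kip/in.
Moment M = P × e = 60.1 × 6.5 = 390.65 kip·in; bending f_b = M/S = 10.63 kip/in.
f_max = √(f_v² + f_b²) = √(2.862² + 10.63²) = 11.01 kip/in.
φr_n = 0.75 × 0.6 × 80 × (0.707 × 0.5) = 12.73 kip/in → adequate.

f_max ≈ 11 kip/in; adequate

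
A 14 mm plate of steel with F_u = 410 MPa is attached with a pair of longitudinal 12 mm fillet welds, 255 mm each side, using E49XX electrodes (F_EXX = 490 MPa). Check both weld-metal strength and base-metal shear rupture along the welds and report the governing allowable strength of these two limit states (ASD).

R_n/Ω ≈ 636 kN (weld metal governs)

t_e = 0.707 × 12 = 8.484 mm; L = 510 mm.
Weld metal: R_n/Ω = (1/2.0) × 0.6 × 490 × 8.484 × 510 × 10⁻³ = 636 kN.
Base metal (shear rupture): R_n/Ω = (1/2.0) × 0.6 × 410 × 14 × 510 × 10⁻³ = 878.2 kN.
Governing: weld metal.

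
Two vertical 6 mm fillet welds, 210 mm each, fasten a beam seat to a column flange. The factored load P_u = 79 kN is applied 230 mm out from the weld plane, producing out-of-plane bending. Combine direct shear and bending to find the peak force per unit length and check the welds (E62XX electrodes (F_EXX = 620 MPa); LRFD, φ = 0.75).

L_w = 2 × 210 = 420 mm; section modulus (unit throat) S = 2 × L²/6 = 14700 mm².
Direct shear f_v = P/L_w = 79×10³/420 = 188.1 N/mm.
Moment M = P × e = 79×10³ × 230 = 18170000 N·mm; bending f_b = M/S = 1236 N/mm.
f_max = √(f_v² + f_b²) = √(188.1² + 1236²) = 1250 N/mm.
φr_n = 0.75 × 0.6 × 620 × (0.707 × 6) = 1184 N/mm → NOT adequate.

f_max ≈ 1250 N/mm; NOT adequate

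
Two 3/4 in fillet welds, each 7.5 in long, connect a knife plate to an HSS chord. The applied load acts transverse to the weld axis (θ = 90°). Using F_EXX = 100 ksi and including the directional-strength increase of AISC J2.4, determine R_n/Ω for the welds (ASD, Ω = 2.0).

t_e = 0.707 × 0.75 = 0.5302 in; A_we = 0.5302 × 15 = 7.954 in².
Directional factor: 1.0 + 0.5 sin^1.5(90°) = 1.5.
F_nw = 0.6 × 100 × 1.5 = 90 ksi.
R_n/Ω = (90 × 7.954) / 2.0 = 357.9 kip.

R_n/Ω ≈ 358 kip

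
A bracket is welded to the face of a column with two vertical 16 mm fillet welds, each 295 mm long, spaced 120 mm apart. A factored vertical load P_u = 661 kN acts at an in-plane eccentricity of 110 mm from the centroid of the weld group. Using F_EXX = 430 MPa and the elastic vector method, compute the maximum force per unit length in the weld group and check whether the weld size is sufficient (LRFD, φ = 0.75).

Total weld length L_w = 590 mm. Treat welds as unit-width lines.
Polar moment about centroid: J = 2[d³/12 + d(b/2)²] = 2[295³/12 + 295×60²] = 6403000 mm³.
Direct shear f_v = P/L_w = 661×10³ / 590 = 1120 N/mm (vertical).
Torsion M = P·e = 661×10³ × 110 = 72710000 N·mm.
Critical point at (x, y) = (60, 147.5) from centroid. f_tx = M·y/J = 1675 N/mm; f_ty = M·x/J = 681.4 N/mm.
Resultant f_max = √[f_tx² + (f_v + f_ty)²] = √[1675² + (1120 + 681.4)²] = 2460 N/mm.
Capacity per unit length: φr_n = 0.75 × 0.6 × 430 × (0.707 × 16) = 2189 N/mm.
2460 > 2189 → NOT adequate.

f_max ≈ 2460 N/mm; NOT adequate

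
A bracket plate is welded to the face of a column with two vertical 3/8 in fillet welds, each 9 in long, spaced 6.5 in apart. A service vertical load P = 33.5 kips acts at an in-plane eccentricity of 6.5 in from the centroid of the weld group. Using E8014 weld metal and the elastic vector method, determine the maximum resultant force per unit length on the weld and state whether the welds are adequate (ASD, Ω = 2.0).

E80XX → F_EXX = 80 ksi.
Total weld length L_w = 18 in. Treat welds as unit-width lines.
Polar moment about centroid: J = 2[d³/12 + d(b/2)²] = 2[9³/12 + 9×3.25²] = 311.6 in³.
Direct shear f_v = P/L_w = 33.5 / 18 = 1.861 kip/in (vertical).
Torsion M = P·e = 33.5 × 6.5 = 217.75 kip·in.
Critical point at (x, y) = (3.25, 4.5) from centroid. f_tx = M·y/J = 3.144 kip/in; f_ty = M·x/J = 2.271 kip/in.
Resultant f_max = √[f_tx² + (f_v + f_ty)²] = √[3.144² + (1.861 + 2.271)²] = 5.192 kip/in.
Capacity per unit length: r_n/Ω = (1/2.0) × 0.6 × 80 × (0.707 × 0.375) = 6.363 kip/in.
5.192 ≤ 6.363 → adequate.

f_max ≈ 5.19 kip/in; adequate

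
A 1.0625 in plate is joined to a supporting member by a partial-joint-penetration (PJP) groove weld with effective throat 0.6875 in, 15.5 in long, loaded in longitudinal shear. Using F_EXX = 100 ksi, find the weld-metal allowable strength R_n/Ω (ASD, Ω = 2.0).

R_n/Ω ≈ 320 kips

Effective throat (given) t_e = 0.6875 in.
A_we = 0.6875 × 15.5 = 10.66 in².
F_nw = 0.6 F_EXX = 60 ksi.
R_n/Ω = (60 × 10.66) / 2.0 = 319.7 kips.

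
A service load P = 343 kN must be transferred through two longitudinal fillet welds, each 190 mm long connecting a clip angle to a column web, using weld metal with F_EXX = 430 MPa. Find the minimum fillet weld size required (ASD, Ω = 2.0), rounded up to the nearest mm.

Total weld length L = 380 mm.
Required throat t_e = P × Ω / (0.6 F_EXX × L) = 343 × 2.0 / (0.6 × 430 × 380 × 10⁻³) = 6.997 mm.
Required leg w = t_e / 0.707 = 9.897 mm → use 10 mm.

w = 10 mm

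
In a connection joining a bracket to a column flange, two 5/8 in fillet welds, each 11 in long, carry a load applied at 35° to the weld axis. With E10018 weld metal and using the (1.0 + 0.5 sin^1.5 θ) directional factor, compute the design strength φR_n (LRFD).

E100XX → F_EXX = 100 ksi.
t_e = 0.707 × 0.625 = 0.4419 in; A_we = 0.4419 × 22 = 9.721 in².
Directional factor: 1.0 + 0.5 sin^1.5(35°) = 1.217.
F_nw = 0.6 × 100 × 1.217 = 73.03 ksi.
φR_n = 0.75 × 73.03 × 9.721 = 532.5 kip.

φR_n ≈ 532 kip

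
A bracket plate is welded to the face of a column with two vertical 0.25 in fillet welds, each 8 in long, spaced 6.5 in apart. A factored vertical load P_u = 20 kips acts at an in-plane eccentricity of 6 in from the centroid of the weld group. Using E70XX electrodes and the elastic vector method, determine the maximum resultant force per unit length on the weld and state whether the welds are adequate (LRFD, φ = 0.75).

E70XX → F_EXX = 70 ksi.
Total weld length L_w = 16 in. Treat welds as unit-width lines.
Polar moment about centroid: J = 2[d³/12 + d(b/2)²] = 2[8³/12 + 8×3.25²] = 254.3 in³.
Direct shear f_v = P/L_w = 20 / 16 = 1.25 kip/in (vertical).
Torsion M = P·e = 20 × 6 = 120 kip·in.
Critical point at (x, y) = (3.25, 4) from centroid. f_tx = M·y/J = 1.887 kip/in; f_ty = M·x/J = 1.533 kip/in.
Resultant f_max = √[f_tx² + (f_v + f_ty)²] = √[1.887² + (1.25 + 1.533)²] = 3.363 kip/in.
Capacity per unit length: φr_n = 0.75 × 0.6 × 70 × (0.707 × 0.25) = 5.568 kip/in.
3.363 ≤ 5.568 → adequate.

f_max ≈ 3.36 kip/in; adequate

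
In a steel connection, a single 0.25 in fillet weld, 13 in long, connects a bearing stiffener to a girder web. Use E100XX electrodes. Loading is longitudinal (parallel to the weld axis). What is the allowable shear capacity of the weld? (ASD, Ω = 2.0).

E100XX → F_EXX = 100 ksi.
Effective throat t_e = 0.707 × 0.25 = 0.1767 in.
Total length L = 13 in; A_we = 0.1767 × 13 = 2.298 in².
F_nw = 0.6 F_EXX = 0.6 × 100 = 60 ksi.
R_n = 60 × 2.298 = 137.9 kips; R_n/Ω = 137.9/2.0 = 68.93 kips.

R_n/Ω ≈ 68.9 kips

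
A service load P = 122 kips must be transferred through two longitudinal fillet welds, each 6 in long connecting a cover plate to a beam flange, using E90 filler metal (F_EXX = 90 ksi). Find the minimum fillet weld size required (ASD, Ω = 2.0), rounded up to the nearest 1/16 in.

Total weld length L = 12 in.
Required throat t_e = P × Ω / (0.6 F_EXX × L) = 122 × 2.0 / (0.6 × 90 × 12) = 0.3765 in.
Required leg w = t_e / 0.707 = 0.5326 in → use 9/16 in.

w = 9/16 in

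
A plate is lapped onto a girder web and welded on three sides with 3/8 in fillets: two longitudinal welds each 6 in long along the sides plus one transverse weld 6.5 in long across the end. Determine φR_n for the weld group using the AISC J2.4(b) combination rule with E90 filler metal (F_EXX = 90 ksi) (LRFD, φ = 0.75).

t_e = 0.707 × 0.375 = 0.2651 in.
R_nwl = 0.6 × 90 × 0.2651 × 12 = 171.8 kip (longitudinal, 2 welds).
R_nwt = 0.6 × 90 × 0.2651 × 6.5 = 93.06 kip (transverse, base value).
(i) R_nwl + R_nwt = 264.9 kip; (ii) 0.85 R_nwl + 1.5 R_nwt = 285.6 kip.
R_n = max = 285.6 kip [governs: (ii)]; φR_n = 214.2 kip.

φR_n ≈ 214 kip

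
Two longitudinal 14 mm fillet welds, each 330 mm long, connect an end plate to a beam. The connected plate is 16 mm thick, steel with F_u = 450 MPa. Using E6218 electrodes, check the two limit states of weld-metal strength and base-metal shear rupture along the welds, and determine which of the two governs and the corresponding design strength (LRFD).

φR_n ≈ 1820 kN (weld metal governs)

E62XX → F_EXX = 620 MPa.
t_e = 0.707 × 14 = 9.898 mm; L = 660 mm.
Weld metal: φR_n = 0.75 × 0.6 × 620 × 9.898 × 660 × 10⁻³ = 1823 kN.
Base metal (shear rupture): φR_n = 0.75 × 0.6 × 450 × 16 × 660 × 10⁻³ = 2138 kN.
Governing: weld metal.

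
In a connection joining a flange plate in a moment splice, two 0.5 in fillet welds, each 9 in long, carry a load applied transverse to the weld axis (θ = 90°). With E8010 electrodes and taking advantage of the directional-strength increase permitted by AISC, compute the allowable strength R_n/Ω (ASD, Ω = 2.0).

R_n/Ω ≈ 229 kips

E80XX → F_EXX = 80 ksi.
t_e = 0.707 × 0.5 = 0.3535 in; A_we = 0.3535 × 18 = 6.363 in².
Directional factor: 1.0 + 0.5 sin^1.5(90°) = 1.5.
F_nw = 0.6 × 80 × 1.5 = 72 ksi.
R_n/Ω = (72 × 6.363) / 2.0 = 229.1 kips.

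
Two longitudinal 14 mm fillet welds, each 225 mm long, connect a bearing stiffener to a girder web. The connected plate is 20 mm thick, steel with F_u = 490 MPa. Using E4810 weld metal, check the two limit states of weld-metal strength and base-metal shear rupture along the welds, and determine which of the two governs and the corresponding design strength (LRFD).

φR_n ≈ 962 kN (weld metal governs)

E48XX → F_EXX = 480 MPa.
t_e = 0.707 × 14 = 9.898 mm; L = 450 mm.
Weld metal: φR_n = 0.75 × 0.6 × 480 × 9.898 × 450 × 10⁻³ = 962.1 kN.
Base metal (shear rupture): φR_n = 0.75 × 0.6 × 490 × 20 × 450 × 10⁻³ = 1984 kN.
Governing: weld metal.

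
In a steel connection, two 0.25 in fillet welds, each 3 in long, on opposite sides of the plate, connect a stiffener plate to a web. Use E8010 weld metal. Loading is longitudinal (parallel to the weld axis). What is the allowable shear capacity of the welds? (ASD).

E80XX → F_EXX = 80 ksi.
Effective throat t_e = 0.707 × 0.25 = 0.1767 in.
Total length L = 6 in; A_we = 0.1767 × 6 = 1.06 in².
F_nw = 0.6 F_EXX = 0.6 × 80 = 48 ksi.
R_n = 48 × 1.06 = 50.9 kip; R_n/Ω = 50.9/2.0 = 25.45 kip.

R_n/Ω ≈ 25.5 kip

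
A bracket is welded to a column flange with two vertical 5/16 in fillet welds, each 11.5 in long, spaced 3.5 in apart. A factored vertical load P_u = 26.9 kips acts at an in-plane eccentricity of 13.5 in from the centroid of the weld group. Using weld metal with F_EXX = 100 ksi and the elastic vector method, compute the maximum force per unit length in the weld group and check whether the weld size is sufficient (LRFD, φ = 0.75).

Total weld length L_w = 23 in. Treat welds as unit-width lines.
Polar moment about centroid: J = 2[d³/12 + d(b/2)²] = 2[11.5³/12 + 11.5×1.75²] = 323.9 in³.
Direct shear f_v = P/L_w = 26.9 / 23 = 1.17 kip/in (vertical).
Torsion M = P·e = 26.9 × 13.5 = 363.15 kip·in.
Critical point at (x, y) = (1.75, 5.75) from centroid. f_tx = M·y/J = 6.446 kip/in; f_ty = M·x/J = 1.962 kip/in.
Resultant f_max = √[f_tx² + (f_v + f_ty)²] = √[6.446² + (1.17 + 1.962)²] = 7.167 kip/in.
Capacity per unit length: φr_n = 0.75 × 0.6 × 100 × (0.707 × 0.3125) = 9.942 kip/in.
7.167 ≤ 9.942 → adequate.

f_max ≈ 7.17 kip/in; adequate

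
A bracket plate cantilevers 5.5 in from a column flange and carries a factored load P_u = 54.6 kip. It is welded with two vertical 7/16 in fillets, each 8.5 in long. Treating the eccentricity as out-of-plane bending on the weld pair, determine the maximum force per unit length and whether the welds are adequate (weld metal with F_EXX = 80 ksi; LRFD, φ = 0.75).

L_w = 2 × 8.5 = 17 in; section modulus (unit throat) S = 2 × L²/6 = 24.08 in².
Direct shear f_v = P/L_w = 54.6/17 = 3.212 kip/in.
Moment M = P × e = 54.6 × 5.5 = 300.3 kip·in; bending f_b = M/S = 12.47 kip/in.
f_max = √(f_v² + f_b²) = √(3.212² + 12.47²) = 12.88 kip/in.
φr_n = 0.75 × 0.6 × 80 × (0.707 × 0.4375) = 11.14 kip/in → NOT adequate.

f_max ≈ 12.9 kip/in; NOT adequate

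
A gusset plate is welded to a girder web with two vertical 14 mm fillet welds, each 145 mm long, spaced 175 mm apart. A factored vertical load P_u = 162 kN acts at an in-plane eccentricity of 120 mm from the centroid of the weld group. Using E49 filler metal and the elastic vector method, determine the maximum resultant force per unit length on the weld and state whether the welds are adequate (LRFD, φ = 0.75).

E49XX → F_EXX = 490 MPa.
Total weld length L_w = 290 mm. Treat welds as unit-width lines.
Polar moment about centroid: J = 2[d³/12 + d(b/2)²] = 2[145³/12 + 145×87.5²] = 2728000 mm³.
Direct shear f_v = P/L_w = 162×10³ / 290 = 558.6 N/mm (vertical).
Torsion M = P·e = 162×10³ × 120 = 19440000 N·mm.
Critical point at (x, y) = (87.5, 72.5) from centroid. f_tx = M·y/J = 516.6 N/mm; f_ty = M·x/J = 623.4 N/mm.
Resultant f_max = √[f_tx² + (f_v + f_ty)²] = √[516.6² + (558.6 + 623.4)²] = 1290 N/mm.
Capacity per unit length: φr_n = 0.75 × 0.6 × 490 × (0.707 × 14) = 2183 N/mm.
1290 ≤ 2183 → adequate.

f_max ≈ 1290 N/mm; adequate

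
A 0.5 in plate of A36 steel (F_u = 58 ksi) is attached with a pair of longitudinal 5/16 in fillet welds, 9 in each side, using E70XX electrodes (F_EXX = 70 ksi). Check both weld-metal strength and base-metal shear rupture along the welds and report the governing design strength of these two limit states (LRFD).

φR_n ≈ 125 kips (weld metal governs)

t_e = 0.707 × 0.3125 = 0.2209 in; L = 18 in.
Weld metal: φR_n = 0.75 × 0.6 × 70 × 0.2209 × 18 = 125.3 kips.
Base metal (shear rupture): φR_n = 0.75 × 0.6 × 58 × 0.5 × 18 = 234.9 kips.
Governing: weld metal.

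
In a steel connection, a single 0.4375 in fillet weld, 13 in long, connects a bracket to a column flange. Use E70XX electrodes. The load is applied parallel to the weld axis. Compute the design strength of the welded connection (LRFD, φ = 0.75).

E70XX → F_EXX = 70 ksi.
Effective throat t_e = 0.707 × 0.4375 = 0.3093 in.
Total length L = 13 in; A_we = 0.3093 × 13 = 4.021 in².
F_nw = 0.6 F_EXX = 0.6 × 70 = 42 ksi.
φR_n = 0.75 × 42 × 4.021 = 126.7 kips.

φR_n ≈ 127 kips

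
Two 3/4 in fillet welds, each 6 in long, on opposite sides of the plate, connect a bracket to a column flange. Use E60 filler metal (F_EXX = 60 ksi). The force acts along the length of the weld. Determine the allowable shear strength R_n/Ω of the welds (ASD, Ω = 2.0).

R_n/Ω ≈ 115 kip

Effective throat t_e = 0.707 × 0.75 = 0.5302 in.
Total length L = 12 in; A_we = 0.5302 × 12 = 6.363 in².
F_nw = 0.6 F_EXX = 0.6 × 60 = 36 ksi.
R_n = 36 × 6.363 = 229.1 kip; R_n/Ω = 229.1/2.0 = 114.5 kip.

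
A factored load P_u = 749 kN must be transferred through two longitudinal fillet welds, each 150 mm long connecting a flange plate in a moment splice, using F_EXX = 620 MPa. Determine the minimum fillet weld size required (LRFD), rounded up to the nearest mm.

w = 13 mm

Total weld length L = 300 mm.
Required throat t_e = P_u / (φ × 0.6 F_EXX × L) = 749 / (0.75 × 0.6 × 620 × 300 × 10⁻³) = 8.949 mm.
Required leg w = t_e / 0.707 = 12.66 mm → use 13 mm.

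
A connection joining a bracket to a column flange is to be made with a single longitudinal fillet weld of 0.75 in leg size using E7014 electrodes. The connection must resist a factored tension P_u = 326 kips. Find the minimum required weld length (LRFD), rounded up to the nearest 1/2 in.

E70XX → F_EXX = 70 ksi.
Throat t_e = 0.707 × 0.75 = 0.5302 in.
φr_n = 0.75 × 0.6 × 70 × 0.5302 = 16.7 kips/in.
L_req = P_u / φr_n = 326 / 16.7 = 19.52 in total.
Round up → use L = 20 in.

L = 20 in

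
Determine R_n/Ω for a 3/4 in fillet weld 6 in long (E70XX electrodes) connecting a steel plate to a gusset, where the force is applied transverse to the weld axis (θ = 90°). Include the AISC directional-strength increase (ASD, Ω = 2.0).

R_n/Ω ≈ 100 kip

E70XX → F_EXX = 70 ksi.
t_e = 0.707 × 0.75 = 0.5302 in; A_we = 0.5302 × 6 = 3.181 in².
Directional factor: 1.0 + 0.5 sin^1.5(90°) = 1.5.
F_nw = 0.6 × 70 × 1.5 = 63 ksi.
R_n/Ω = (63 × 3.181) / 2.0 = 100.2 kip.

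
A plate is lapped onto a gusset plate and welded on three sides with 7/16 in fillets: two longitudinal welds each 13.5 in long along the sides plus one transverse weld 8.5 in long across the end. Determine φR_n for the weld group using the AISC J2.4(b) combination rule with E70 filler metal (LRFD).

φR_n ≈ 348 kip

E70XX → F_EXX = 70 ksi.
t_e = 0.707 × 0.4375 = 0.3093 in.
R_nwl = 0.6 × 70 × 0.3093 × 27 = 350.8 kip (longitudinal, 2 welds).
R_nwt = 0.6 × 70 × 0.3093 × 8.5 = 110.4 kip (transverse, base value).
(i) R_nwl + R_nwt = 461.2 kip; (ii) 0.85 R_nwl + 1.5 R_nwt = 463.8 kip.
R_n = max = 463.8 kip [governs: (ii)]; φR_n = 347.8 kip.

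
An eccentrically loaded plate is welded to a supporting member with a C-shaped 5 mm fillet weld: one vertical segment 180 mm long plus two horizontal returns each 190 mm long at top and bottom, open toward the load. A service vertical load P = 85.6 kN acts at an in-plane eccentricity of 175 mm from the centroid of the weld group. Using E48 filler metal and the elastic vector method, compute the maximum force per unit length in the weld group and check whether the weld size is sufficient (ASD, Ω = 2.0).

E48XX → F_EXX = 480 MPa.
Total weld length L_w = 560 mm. Treat welds as unit-width lines.
Centroid: x̄ = 2×190×95 / 560 = 64.46 mm from the vertical weld.
Polar moment about centroid: J = I_x + I_y = [180³/12 + 2×190×90²] + [180×64.46² + 2(190³/12 + 190×30.54²)] = 5810000 mm³.
Direct shear f_v = P/L_w = 85.6×10³ / 560 = 152.9 N/mm (vertical).
Torsion M = P·e = 85.6×10³ × 175 = 14980000 N·mm.
Critical point at (x, y) = (125.5, 90) from centroid. f_tx = M·y/J = 232.1 N/mm; f_ty = M·x/J = 323.7 N/mm.
Resultant f_max = √[f_tx² + (f_v + f_ty)²] = √[232.1² + (152.9 + 323.7)²] = 530.1 N/mm.
Capacity per unit length: r_n/Ω = (1/2.0) × 0.6 × 480 × (0.707 × 5) = 509 N/mm.
530.1 > 509 → NOT adequate.

f_max ≈ 530 N/mm; NOT adequate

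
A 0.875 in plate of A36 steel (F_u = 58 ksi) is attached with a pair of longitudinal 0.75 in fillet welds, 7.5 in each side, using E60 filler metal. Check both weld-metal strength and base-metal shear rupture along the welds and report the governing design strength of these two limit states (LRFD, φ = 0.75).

φR_n ≈ 215 kip (weld metal governs)

E60XX → F_EXX = 60 ksi.
t_e = 0.707 × 0.75 = 0.5302 in; L = 15 in.
Weld metal: φR_n = 0.75 × 0.6 × 60 × 0.5302 × 15 = 214.8 kip.
Base metal (shear rupture): φR_n = 0.75 × 0.6 × 58 × 0.875 × 15 = 342.6 kip.
Governing: weld metal.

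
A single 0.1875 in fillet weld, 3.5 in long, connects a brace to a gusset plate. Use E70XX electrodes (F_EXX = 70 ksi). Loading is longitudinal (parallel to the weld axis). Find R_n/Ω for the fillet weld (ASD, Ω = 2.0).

R_n/Ω ≈ 9.74 kips

Effective throat t_e = 0.707 × 0.1875 = 0.1326 in.
Total length L = 3.5 in; A_we = 0.1326 × 3.5 = 0.464 in².
F_nw = 0.6 F_EXX = 0.6 × 70 = 42 ksi.
R_n = 42 × 0.464 = 19.49 kips; R_n/Ω = 19.49/2.0 = 9.743 kips.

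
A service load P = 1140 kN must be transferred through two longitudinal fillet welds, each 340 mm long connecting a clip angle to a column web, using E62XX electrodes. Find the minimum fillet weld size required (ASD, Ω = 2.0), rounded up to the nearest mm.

E62XX → F_EXX = 620 MPa.
Total weld length L = 680 mm.
Required throat t_e = P × Ω / (0.6 F_EXX × L) = 1140 × 2.0 / (0.6 × 620 × 680 × 10⁻³) = 9.013 mm.
Required leg w = t_e / 0.707 = 12.75 mm → use 13 mm.

w = 13 mm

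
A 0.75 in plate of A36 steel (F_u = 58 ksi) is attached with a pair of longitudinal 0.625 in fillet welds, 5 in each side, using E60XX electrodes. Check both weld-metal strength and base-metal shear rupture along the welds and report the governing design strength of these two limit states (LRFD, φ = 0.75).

E60XX → F_EXX = 60 ksi.
t_e = 0.707 × 0.625 = 0.4419 in; L = 10 in.
Weld metal: φR_n = 0.75 × 0.6 × 60 × 0.4419 × 10 = 119.3 kip.
Base metal (shear rupture): φR_n = 0.75 × 0.6 × 58 × 0.75 × 10 = 195.8 kip.
Governing: weld metal.

φR_n ≈ 119 kip (weld metal governs)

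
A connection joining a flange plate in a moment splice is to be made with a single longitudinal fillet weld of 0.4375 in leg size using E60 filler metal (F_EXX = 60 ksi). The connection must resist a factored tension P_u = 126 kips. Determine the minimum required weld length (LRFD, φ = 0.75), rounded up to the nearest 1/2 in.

Throat t_e = 0.707 × 0.4375 = 0.3093 in.
φr_n = 0.75 × 0.6 × 60 × 0.3093 = 8.351 kips/in.
L_req = P_u / φr_n = 126 / 8.351 = 15.09 in total.
Round up → use L = 15.5 in.

L = 15.5 in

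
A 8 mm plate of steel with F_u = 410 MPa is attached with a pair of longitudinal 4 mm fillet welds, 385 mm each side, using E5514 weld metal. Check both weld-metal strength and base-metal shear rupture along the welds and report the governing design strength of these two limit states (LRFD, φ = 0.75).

φR_n ≈ 539 kN (weld metal governs)

E55XX → F_EXX = 550 MPa.
t_e = 0.707 × 4 = 2.828 mm; L = 770 mm.
Weld metal: φR_n = 0.75 × 0.6 × 550 × 2.828 × 770 × 10⁻³ = 538.9 kN.
Base metal (shear rupture): φR_n = 0.75 × 0.6 × 410 × 8 × 770 × 10⁻³ = 1137 kN.
Governing: weld metal.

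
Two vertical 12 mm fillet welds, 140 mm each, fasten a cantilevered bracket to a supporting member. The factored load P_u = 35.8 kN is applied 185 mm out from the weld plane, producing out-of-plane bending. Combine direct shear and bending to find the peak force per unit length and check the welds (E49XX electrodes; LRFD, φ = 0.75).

E49XX → F_EXX = 490 MPa.
L_w = 2 × 140 = 280 mm; section modulus (unit throat) S = 2 × L²/6 = 6533 mm².
Direct shear f_v = P/L_w = 35.8×10³/280 = 127.9 N/mm.
Moment M = P × e = 35.8×10³ × 185 = 6623000 N·mm; bending f_b = M/S = 1014 N/mm.
f_max = √(f_v² + f_b²) = √(127.9² + 1014²) = 1022 N/mm.
φr_n = 0.75 × 0.6 × 490 × (0.707 × 12) = 1871 N/mm → adequate.

f_max ≈ 1020 N/mm; adequate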